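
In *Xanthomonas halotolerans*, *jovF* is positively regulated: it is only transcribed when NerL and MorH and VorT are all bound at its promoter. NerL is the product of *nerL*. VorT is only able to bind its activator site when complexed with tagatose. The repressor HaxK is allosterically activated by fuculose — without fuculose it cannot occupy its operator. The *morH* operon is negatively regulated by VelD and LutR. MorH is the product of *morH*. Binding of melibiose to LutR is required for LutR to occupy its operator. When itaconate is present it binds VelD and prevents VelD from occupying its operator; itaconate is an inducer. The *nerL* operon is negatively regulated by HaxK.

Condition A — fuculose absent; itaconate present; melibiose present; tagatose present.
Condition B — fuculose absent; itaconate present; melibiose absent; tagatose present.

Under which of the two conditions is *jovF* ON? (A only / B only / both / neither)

B only

Condition A:
Fuculose is absent, so HaxK is inactive.
With no repressor bound, *nerL* is transcribed.
So NerL is produced and active.
Itaconate is present, so VelD is inactive.
Melibiose is present, so LutR is active.
With repressor LutR bound, *morH* is not transcribed.
So MorH is not produced.
Tagatose is present, so VorT is active.
Required activator MorH is absent, so *jovF* is not transcribed.
→ *jovF* is OFF in A.
Condition B:
Fuculose is absent, so HaxK is inactive.
With no repressor bound, *nerL* is transcribed.
So NerL is produced and active.
Itaconate is present, so VelD is inactive.
Melibiose is absent, so LutR is inactive.
With no repressor bound, *morH* is transcribed.
So MorH is produced and active.
Tagatose is present, so VorT is active.
No repressor is bound and NerL and MorH and VorT are active, so *jovF* is transcribed.
→ *jovF* is ON in B.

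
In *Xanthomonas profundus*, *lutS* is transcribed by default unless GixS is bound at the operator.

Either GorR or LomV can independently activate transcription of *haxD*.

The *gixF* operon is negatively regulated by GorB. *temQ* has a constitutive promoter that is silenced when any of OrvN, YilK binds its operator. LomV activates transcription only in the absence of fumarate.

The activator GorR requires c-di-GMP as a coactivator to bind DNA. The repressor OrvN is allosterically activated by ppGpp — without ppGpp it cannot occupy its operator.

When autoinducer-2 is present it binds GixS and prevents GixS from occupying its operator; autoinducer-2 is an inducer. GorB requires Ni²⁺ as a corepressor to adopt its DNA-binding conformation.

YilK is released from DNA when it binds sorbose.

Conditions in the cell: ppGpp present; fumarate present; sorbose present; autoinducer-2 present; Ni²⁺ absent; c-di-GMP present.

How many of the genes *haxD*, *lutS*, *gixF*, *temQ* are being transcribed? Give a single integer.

c-di-GMP is present, so GorR is active.
Fumarate is present, so LomV is inactive.
Activator GorR is present, so *haxD* is transcribed.
→ *haxD* is ON.
Autoinducer-2 is present, so GixS is inactive.
With no repressor bound, *lutS* is transcribed.
→ *lutS* is ON.
Ni²⁺ is absent, so GorB is inactive.
With no repressor bound, *gixF* is transcribed.
→ *gixF* is ON.
ppGpp is present, so OrvN is active.
Sorbose is present, so YilK is inactive.
With repressor OrvN bound, *temQ* is not transcribed.
→ *temQ* is OFF.
3 of the 4 genes are transcribed.

3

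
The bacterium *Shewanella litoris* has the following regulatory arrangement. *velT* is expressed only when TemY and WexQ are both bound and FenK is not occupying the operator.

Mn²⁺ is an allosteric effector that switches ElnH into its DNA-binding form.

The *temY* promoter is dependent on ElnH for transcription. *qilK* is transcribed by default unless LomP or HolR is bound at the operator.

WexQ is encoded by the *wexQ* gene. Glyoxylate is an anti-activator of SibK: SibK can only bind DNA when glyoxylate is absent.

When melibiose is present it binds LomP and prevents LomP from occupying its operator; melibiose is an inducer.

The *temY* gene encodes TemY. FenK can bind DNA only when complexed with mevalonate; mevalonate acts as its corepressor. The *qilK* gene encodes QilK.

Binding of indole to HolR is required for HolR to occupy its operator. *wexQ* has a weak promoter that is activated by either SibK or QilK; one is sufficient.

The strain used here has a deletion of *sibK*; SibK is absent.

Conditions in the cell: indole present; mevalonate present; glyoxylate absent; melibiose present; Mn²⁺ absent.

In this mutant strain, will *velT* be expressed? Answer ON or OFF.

OFF

Mn²⁺ is absent, so ElnH is inactive.
Required activator ElnH is absent, so *temY* is not transcribed.
So TemY is not produced.
Mevalonate is present, so FenK is active.
SibK is non-functional in this strain, so it has no effect.
Melibiose is present, so LomP is inactive.
Indole is present, so HolR is active.
With repressor HolR bound, *qilK* is not transcribed.
So QilK is not produced.
No activator is available at the *wexQ* promoter, so *wexQ* is not transcribed.
So WexQ is not produced.
With repressor FenK bound, *velT* is not transcribed.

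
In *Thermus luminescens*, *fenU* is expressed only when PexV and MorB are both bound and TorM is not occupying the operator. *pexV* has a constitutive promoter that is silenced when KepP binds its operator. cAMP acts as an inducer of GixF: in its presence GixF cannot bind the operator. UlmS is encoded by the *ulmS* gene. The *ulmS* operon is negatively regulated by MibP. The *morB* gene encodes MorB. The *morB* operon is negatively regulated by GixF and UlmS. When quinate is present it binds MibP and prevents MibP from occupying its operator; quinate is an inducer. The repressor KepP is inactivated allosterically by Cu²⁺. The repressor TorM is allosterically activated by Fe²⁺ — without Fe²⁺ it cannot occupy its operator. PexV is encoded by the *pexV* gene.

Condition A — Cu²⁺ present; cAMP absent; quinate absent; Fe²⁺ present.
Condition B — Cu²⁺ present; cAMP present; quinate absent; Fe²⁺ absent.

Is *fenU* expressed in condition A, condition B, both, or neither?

B only

Condition A:
Cu²⁺ is present, so KepP is inactive.
With no repressor bound, *pexV* is transcribed.
So PexV is produced and active.
cAMP is absent, so GixF is active.
Quinate is absent, so MibP is active.
With repressor MibP bound, *ulmS* is not transcribed.
So UlmS is not produced.
With repressor GixF bound, *morB* is not transcribed.
So MorB is not produced.
Fe²⁺ is present, so TorM is active.
With repressor TorM bound, *fenU* is not transcribed.
→ *fenU* is OFF in A.
Condition B:
Cu²⁺ is present, so KepP is inactive.
With no repressor bound, *pexV* is transcribed.
So PexV is produced and active.
cAMP is present, so GixF is inactive.
Quinate is absent, so MibP is active.
With repressor MibP bound, *ulmS* is not transcribed.
So UlmS is not produced.
With no repressor bound, *morB* is transcribed.
So MorB is produced and active.
Fe²⁺ is absent, so TorM is inactive.
No repressor is bound and PexV and MorB are active, so *fenU* is transcribed.
→ *fenU* is ON in B.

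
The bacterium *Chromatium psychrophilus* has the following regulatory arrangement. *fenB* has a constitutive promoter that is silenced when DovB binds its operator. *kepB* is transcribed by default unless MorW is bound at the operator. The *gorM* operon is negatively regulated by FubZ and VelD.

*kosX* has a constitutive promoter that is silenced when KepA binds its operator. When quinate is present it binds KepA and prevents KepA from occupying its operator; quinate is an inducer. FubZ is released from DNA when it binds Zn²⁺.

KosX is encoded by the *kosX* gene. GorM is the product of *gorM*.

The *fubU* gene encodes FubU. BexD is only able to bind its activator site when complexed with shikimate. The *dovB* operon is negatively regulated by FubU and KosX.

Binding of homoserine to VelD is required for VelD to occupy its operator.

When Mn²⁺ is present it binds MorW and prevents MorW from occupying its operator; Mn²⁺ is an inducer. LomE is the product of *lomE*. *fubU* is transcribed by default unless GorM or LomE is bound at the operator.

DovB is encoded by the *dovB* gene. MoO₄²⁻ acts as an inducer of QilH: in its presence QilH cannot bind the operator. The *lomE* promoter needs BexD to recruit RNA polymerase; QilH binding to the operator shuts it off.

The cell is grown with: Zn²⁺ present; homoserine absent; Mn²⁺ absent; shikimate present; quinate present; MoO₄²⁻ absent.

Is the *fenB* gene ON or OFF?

Zn²⁺ is present, so FubZ is inactive.
Homoserine is absent, so VelD is inactive.
With no repressor bound, *gorM* is transcribed.
So GorM is produced and active.
MoO₄²⁻ is absent, so QilH is active.
Shikimate is present, so BexD is active.
With repressor QilH bound, *lomE* is not transcribed.
So LomE is not produced.
With repressor GorM bound, *fubU* is not transcribed.
So FubU is not produced.
Quinate is present, so KepA is inactive.
With no repressor bound, *kosX* is transcribed.
So KosX is produced and active.
With repressor KosX bound, *dovB* is not transcribed.
So DovB is not produced.
With no repressor bound, *fenB* is transcribed.

ON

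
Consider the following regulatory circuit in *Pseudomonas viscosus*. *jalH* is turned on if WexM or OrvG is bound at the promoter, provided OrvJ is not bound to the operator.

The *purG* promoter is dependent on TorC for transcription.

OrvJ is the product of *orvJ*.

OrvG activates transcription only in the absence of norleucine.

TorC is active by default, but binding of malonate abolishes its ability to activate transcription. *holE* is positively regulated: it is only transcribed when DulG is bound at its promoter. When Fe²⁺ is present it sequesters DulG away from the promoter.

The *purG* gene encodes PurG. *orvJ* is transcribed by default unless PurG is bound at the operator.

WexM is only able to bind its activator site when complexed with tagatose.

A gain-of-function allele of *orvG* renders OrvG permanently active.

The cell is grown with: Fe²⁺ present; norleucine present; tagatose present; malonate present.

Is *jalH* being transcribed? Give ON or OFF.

Tagatose is present, so WexM is active.
OrvG is constitutively active in this strain.
Malonate is present, so TorC is inactive.
Required activator TorC is absent, so *purG* is not transcribed.
So PurG is not produced.
With no repressor bound, *orvJ* is transcribed.
So OrvJ is produced and active.
With repressor OrvJ bound, *jalH* is not transcribed.

OFF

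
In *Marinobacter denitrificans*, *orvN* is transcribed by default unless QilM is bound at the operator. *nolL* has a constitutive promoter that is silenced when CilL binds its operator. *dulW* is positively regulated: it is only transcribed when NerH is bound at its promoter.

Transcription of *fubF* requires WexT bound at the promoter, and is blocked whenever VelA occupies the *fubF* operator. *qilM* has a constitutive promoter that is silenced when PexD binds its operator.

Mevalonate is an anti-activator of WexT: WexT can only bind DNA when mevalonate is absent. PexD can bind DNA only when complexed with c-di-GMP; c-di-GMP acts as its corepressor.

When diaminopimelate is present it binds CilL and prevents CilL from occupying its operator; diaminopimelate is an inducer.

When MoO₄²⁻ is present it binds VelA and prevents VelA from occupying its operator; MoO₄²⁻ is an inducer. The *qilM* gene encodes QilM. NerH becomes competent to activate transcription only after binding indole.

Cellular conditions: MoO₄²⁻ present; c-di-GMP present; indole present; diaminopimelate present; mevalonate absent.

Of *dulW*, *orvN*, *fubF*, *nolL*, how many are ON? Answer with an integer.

4

Indole is present, so NerH is active.
No repressor is bound and NerH is active, so *dulW* is transcribed.
→ *dulW* is ON.
c-di-GMP is present, so PexD is active.
With repressor PexD bound, *qilM* is not transcribed.
So QilM is not produced.
With no repressor bound, *orvN* is transcribed.
→ *orvN* is ON.
MoO₄²⁻ is present, so VelA is inactive.
Mevalonate is absent, so WexT is active.
No repressor is bound and WexT is active, so *fubF* is transcribed.
→ *fubF* is ON.
Diaminopimelate is present, so CilL is inactive.
With no repressor bound, *nolL* is transcribed.
→ *nolL* is ON.
4 of the 4 genes are transcribed.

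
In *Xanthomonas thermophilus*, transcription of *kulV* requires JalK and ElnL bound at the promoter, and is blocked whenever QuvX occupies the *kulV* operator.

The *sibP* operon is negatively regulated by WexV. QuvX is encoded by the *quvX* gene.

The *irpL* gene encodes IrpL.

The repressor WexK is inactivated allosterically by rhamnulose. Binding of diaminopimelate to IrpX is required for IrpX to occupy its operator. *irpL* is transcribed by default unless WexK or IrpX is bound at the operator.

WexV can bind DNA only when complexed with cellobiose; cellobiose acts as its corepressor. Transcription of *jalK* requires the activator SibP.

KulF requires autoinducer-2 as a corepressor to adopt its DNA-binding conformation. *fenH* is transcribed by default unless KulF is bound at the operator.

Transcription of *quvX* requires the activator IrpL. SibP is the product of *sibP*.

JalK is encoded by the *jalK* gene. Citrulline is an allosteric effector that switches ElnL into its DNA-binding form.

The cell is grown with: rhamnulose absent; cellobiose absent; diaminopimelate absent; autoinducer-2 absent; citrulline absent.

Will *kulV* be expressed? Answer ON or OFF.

Cellobiose is absent, so WexV is inactive.
With no repressor bound, *sibP* is transcribed.
So SibP is produced and active.
No repressor is bound and SibP is active, so *jalK* is transcribed.
So JalK is produced and active.
Rhamnulose is absent, so WexK is active.
Diaminopimelate is absent, so IrpX is inactive.
With repressor WexK bound, *irpL* is not transcribed.
So IrpL is not produced.
Required activator IrpL is absent, so *quvX* is not transcribed.
So QuvX is not produced.
Citrulline is absent, so ElnL is inactive.
Required activator ElnL is absent, so *kulV* is not transcribed.

OFF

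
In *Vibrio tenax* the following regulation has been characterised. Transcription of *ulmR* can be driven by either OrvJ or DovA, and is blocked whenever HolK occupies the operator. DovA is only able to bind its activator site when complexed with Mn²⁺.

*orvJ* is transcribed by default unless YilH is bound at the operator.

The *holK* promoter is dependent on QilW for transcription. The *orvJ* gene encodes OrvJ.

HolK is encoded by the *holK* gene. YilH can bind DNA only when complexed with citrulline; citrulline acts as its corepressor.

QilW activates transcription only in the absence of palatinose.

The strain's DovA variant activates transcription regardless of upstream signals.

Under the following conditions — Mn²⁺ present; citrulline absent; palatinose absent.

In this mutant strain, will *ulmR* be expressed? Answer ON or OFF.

Citrulline is absent, so YilH is inactive.
With no repressor bound, *orvJ* is transcribed.
So OrvJ is produced and active.
DovA is constitutively active in this strain.
Palatinose is absent, so QilW is active.
No repressor is bound and QilW is active, so *holK* is transcribed.
So HolK is produced and active.
With repressor HolK bound, *ulmR* is not transcribed.

OFF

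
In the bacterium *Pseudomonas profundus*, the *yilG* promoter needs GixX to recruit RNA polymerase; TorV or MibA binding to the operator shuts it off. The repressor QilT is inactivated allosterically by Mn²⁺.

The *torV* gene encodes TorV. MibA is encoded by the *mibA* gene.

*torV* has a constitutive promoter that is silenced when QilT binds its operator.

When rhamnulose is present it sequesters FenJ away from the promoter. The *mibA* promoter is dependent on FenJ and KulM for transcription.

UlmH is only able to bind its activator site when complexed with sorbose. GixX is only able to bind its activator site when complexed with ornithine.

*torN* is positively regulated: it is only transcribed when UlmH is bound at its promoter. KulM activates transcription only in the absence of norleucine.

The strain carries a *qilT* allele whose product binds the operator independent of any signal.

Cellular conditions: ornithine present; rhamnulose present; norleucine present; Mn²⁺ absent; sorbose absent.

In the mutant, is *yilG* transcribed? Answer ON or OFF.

ON

QilT is constitutively active in this strain.
With repressor QilT bound, *torV* is not transcribed.
So TorV is not produced.
Rhamnulose is present, so FenJ is inactive.
Norleucine is present, so KulM is inactive.
Required activator FenJ is absent, so *mibA* is not transcribed.
So MibA is not produced.
Ornithine is present, so GixX is active.
No repressor is bound and GixX is active, so *yilG* is transcribed.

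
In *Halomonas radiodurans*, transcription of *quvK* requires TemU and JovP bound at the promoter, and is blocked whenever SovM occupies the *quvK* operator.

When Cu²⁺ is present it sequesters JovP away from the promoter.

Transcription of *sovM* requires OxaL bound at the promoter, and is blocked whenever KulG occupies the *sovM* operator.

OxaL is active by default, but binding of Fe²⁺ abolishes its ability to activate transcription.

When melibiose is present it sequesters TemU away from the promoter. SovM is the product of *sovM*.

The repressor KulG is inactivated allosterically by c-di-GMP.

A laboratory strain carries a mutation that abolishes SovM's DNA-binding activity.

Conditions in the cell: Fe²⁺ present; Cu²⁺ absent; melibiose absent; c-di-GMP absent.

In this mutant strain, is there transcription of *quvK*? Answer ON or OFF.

ON

Melibiose is absent, so TemU is active.
SovM is non-functional in this strain, so it has no effect.
Cu²⁺ is absent, so JovP is active.
No repressor is bound and TemU and JovP are active, so *quvK* is transcribed.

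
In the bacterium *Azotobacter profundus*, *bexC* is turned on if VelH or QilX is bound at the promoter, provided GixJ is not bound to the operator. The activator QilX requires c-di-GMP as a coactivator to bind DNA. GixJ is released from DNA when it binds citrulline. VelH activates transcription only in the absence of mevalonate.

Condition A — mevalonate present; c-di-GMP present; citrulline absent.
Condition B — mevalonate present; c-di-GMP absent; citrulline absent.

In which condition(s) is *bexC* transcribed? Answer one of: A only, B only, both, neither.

Condition A:
Mevalonate is present, so VelH is inactive.
c-di-GMP is present, so QilX is active.
Citrulline is absent, so GixJ is active.
With repressor GixJ bound, *bexC* is not transcribed.
→ *bexC* is OFF in A.
Condition B:
Mevalonate is present, so VelH is inactive.
c-di-GMP is absent, so QilX is inactive.
Citrulline is absent, so GixJ is active.
With repressor GixJ bound, *bexC* is not transcribed.
→ *bexC* is OFF in B.

neither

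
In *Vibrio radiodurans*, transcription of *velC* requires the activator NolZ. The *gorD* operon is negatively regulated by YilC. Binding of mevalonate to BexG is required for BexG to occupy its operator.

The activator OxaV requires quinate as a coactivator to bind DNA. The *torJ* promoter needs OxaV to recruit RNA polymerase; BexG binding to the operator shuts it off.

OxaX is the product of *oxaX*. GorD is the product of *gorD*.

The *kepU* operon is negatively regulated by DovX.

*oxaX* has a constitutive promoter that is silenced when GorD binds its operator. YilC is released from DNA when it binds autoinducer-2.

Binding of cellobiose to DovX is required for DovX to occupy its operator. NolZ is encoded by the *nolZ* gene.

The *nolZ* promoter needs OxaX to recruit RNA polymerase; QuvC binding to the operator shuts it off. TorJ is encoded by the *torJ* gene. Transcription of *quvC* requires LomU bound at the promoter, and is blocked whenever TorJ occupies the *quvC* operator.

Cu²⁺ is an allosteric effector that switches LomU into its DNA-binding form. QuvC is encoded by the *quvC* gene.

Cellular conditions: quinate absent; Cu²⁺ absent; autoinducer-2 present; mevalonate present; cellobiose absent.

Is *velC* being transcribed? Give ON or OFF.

OFF

Quinate is absent, so OxaV is inactive.
Mevalonate is present, so BexG is active.
With repressor BexG bound, *torJ* is not transcribed.
So TorJ is not produced.
Cu²⁺ is absent, so LomU is inactive.
Required activator LomU is absent, so *quvC* is not transcribed.
So QuvC is not produced.
Autoinducer-2 is present, so YilC is inactive.
With no repressor bound, *gorD* is transcribed.
So GorD is produced and active.
With repressor GorD bound, *oxaX* is not transcribed.
So OxaX is not produced.
Required activator OxaX is absent, so *nolZ* is not transcribed.
So NolZ is not produced.
Required activator NolZ is absent, so *velC* is not transcribed.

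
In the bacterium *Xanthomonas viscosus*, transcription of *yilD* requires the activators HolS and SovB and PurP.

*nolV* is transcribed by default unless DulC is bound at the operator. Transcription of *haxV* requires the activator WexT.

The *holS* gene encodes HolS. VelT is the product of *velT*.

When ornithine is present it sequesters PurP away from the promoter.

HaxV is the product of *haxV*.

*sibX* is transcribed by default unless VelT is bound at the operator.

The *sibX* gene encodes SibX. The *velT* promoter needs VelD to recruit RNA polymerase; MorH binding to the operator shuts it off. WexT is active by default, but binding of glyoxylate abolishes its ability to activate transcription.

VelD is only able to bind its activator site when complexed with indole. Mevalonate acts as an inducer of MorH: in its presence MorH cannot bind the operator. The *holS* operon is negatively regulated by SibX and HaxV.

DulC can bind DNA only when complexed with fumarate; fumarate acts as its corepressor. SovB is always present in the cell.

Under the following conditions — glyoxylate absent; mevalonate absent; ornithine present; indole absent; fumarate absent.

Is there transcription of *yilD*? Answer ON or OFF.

OFF

Indole is absent, so VelD is inactive.
Mevalonate is absent, so MorH is active.
With repressor MorH bound, *velT* is not transcribed.
So VelT is not produced.
With no repressor bound, *sibX* is transcribed.
So SibX is produced and active.
Glyoxylate is absent, so WexT is active.
No repressor is bound and WexT is active, so *haxV* is transcribed.
So HaxV is produced and active.
With repressor SibX bound, *holS* is not transcribed.
So HolS is not produced.
SovB is produced constitutively and is active.
Ornithine is present, so PurP is inactive.
Required activator HolS is absent, so *yilD* is not transcribed.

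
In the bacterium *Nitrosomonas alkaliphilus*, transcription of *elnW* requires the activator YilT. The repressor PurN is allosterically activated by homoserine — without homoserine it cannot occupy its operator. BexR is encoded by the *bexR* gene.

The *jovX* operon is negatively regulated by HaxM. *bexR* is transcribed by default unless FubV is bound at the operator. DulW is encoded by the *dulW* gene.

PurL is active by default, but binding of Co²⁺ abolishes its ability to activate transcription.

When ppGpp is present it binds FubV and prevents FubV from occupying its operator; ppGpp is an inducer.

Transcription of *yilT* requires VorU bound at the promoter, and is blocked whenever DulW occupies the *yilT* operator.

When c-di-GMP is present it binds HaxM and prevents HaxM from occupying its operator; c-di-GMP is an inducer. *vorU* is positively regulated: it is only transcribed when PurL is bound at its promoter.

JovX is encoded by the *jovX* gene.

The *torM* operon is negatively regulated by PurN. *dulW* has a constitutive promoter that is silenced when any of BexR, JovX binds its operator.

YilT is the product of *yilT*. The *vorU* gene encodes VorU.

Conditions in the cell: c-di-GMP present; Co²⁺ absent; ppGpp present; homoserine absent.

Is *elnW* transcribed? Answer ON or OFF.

ppGpp is present, so FubV is inactive.
With no repressor bound, *bexR* is transcribed.
So BexR is produced and active.
c-di-GMP is present, so HaxM is inactive.
With no repressor bound, *jovX* is transcribed.
So JovX is produced and active.
With repressor BexR bound, *dulW* is not transcribed.
So DulW is not produced.
Co²⁺ is absent, so PurL is active.
No repressor is bound and PurL is active, so *vorU* is transcribed.
So VorU is produced and active.
No repressor is bound and VorU is active, so *yilT* is transcribed.
So YilT is produced and active.
No repressor is bound and YilT is active, so *elnW* is transcribed.

ON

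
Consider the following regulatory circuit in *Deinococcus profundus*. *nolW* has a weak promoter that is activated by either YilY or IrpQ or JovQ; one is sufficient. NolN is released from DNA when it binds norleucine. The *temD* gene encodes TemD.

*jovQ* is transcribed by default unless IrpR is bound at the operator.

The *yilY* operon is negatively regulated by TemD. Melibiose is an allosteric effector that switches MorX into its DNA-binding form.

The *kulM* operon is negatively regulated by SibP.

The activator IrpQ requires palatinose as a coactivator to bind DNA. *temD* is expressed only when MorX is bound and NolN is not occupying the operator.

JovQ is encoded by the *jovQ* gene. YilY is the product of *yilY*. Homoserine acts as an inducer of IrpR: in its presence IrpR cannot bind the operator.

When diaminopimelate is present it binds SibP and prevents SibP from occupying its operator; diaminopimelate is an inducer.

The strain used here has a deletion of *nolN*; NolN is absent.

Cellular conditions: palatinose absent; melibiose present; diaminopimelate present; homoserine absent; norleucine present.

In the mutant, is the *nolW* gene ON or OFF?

NolN is non-functional in this strain, so it has no effect.
Melibiose is present, so MorX is active.
No repressor is bound and MorX is active, so *temD* is transcribed.
So TemD is produced and active.
With repressor TemD bound, *yilY* is not transcribed.
So YilY is not produced.
Palatinose is absent, so IrpQ is inactive.
Homoserine is absent, so IrpR is active.
With repressor IrpR bound, *jovQ* is not transcribed.
So JovQ is not produced.
No activator is available at the *nolW* promoter, so *nolW* is not transcribed.

OFF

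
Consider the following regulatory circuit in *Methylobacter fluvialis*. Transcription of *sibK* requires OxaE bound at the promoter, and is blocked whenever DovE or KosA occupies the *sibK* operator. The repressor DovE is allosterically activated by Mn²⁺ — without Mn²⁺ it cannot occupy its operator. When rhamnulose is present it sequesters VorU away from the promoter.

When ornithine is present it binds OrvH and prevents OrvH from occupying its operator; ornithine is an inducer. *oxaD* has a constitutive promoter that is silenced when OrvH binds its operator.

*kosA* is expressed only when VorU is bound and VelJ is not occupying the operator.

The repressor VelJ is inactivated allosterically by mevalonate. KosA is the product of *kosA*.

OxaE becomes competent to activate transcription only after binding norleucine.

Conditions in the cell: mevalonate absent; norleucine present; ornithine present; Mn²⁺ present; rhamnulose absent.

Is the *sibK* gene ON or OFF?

Mn²⁺ is present, so DovE is active.
Norleucine is present, so OxaE is active.
Rhamnulose is absent, so VorU is active.
Mevalonate is absent, so VelJ is active.
With repressor VelJ bound, *kosA* is not transcribed.
So KosA is not produced.
With repressor DovE bound, *sibK* is not transcribed.

OFF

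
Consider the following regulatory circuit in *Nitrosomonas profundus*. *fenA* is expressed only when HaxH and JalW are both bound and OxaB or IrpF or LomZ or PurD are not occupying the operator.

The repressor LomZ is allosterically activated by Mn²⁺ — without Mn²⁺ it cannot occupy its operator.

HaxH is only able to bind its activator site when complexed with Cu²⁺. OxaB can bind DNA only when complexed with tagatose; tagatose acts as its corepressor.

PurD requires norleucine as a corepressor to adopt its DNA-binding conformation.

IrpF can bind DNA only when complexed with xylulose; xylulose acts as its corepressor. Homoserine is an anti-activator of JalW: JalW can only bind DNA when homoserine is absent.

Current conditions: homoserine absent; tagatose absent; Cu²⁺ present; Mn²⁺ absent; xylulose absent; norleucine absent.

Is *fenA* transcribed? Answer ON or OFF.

Tagatose is absent, so OxaB is inactive.
Xylulose is absent, so IrpF is inactive.
Cu²⁺ is present, so HaxH is active.
Homoserine is absent, so JalW is active.
Mn²⁺ is absent, so LomZ is inactive.
Norleucine is absent, so PurD is inactive.
No repressor is bound and HaxH and JalW are active, so *fenA* is transcribed.

ON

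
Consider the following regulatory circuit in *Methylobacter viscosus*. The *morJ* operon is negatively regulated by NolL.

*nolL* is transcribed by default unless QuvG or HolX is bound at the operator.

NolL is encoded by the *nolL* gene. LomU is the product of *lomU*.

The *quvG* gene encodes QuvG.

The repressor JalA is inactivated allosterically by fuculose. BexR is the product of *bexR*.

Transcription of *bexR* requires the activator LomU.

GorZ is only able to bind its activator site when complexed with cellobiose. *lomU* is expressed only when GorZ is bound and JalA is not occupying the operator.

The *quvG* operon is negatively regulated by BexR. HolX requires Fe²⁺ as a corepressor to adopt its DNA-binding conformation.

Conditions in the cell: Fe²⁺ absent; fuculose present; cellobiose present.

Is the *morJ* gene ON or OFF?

OFF

Cellobiose is present, so GorZ is active.
Fuculose is present, so JalA is inactive.
No repressor is bound and GorZ is active, so *lomU* is transcribed.
So LomU is produced and active.
No repressor is bound and LomU is active, so *bexR* is transcribed.
So BexR is produced and active.
With repressor BexR bound, *quvG* is not transcribed.
So QuvG is not produced.
Fe²⁺ is absent, so HolX is inactive.
With no repressor bound, *nolL* is transcribed.
So NolL is produced and active.
With repressor NolL bound, *morJ* is not transcribed.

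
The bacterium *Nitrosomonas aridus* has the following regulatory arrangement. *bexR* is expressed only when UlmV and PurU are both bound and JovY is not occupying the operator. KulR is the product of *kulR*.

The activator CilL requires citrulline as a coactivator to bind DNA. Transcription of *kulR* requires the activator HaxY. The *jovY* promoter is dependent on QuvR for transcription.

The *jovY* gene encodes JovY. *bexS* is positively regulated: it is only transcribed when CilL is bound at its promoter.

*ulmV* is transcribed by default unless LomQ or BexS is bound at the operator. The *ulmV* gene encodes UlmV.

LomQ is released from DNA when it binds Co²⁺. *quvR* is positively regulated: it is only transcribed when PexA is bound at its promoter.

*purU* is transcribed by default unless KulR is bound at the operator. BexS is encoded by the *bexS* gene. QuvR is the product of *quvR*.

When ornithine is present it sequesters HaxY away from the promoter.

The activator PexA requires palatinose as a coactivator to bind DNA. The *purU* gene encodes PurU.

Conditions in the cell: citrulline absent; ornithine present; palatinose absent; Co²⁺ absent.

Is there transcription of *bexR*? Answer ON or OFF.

Co²⁺ is absent, so LomQ is active.
Citrulline is absent, so CilL is inactive.
Required activator CilL is absent, so *bexS* is not transcribed.
So BexS is not produced.
With repressor LomQ bound, *ulmV* is not transcribed.
So UlmV is not produced.
Palatinose is absent, so PexA is inactive.
Required activator PexA is absent, so *quvR* is not transcribed.
So QuvR is not produced.
Required activator QuvR is absent, so *jovY* is not transcribed.
So JovY is not produced.
Ornithine is present, so HaxY is inactive.
Required activator HaxY is absent, so *kulR* is not transcribed.
So KulR is not produced.
With no repressor bound, *purU* is transcribed.
So PurU is produced and active.
Required activator UlmV is absent, so *bexR* is not transcribed.

OFF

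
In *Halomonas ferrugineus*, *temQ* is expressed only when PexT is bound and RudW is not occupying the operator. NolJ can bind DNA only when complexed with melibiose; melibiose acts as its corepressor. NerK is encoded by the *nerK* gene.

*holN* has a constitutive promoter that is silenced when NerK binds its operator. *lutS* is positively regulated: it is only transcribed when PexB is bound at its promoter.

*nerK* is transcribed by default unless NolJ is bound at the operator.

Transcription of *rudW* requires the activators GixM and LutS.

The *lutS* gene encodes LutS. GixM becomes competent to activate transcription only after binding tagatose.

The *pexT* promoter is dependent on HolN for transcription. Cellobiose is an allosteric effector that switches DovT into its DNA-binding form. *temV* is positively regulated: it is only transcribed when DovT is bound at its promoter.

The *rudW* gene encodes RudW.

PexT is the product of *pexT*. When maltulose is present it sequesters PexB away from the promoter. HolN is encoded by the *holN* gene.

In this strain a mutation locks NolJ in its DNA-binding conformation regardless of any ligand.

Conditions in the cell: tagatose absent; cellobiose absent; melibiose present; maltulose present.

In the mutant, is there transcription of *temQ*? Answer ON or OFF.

ON

NolJ is constitutively active in this strain.
With repressor NolJ bound, *nerK* is not transcribed.
So NerK is not produced.
With no repressor bound, *holN* is transcribed.
So HolN is produced and active.
No repressor is bound and HolN is active, so *pexT* is transcribed.
So PexT is produced and active.
Tagatose is absent, so GixM is inactive.
Maltulose is present, so PexB is inactive.
Required activator PexB is absent, so *lutS* is not transcribed.
So LutS is not produced.
Required activator GixM is absent, so *rudW* is not transcribed.
So RudW is not produced.
No repressor is bound and PexT is active, so *temQ* is transcribed.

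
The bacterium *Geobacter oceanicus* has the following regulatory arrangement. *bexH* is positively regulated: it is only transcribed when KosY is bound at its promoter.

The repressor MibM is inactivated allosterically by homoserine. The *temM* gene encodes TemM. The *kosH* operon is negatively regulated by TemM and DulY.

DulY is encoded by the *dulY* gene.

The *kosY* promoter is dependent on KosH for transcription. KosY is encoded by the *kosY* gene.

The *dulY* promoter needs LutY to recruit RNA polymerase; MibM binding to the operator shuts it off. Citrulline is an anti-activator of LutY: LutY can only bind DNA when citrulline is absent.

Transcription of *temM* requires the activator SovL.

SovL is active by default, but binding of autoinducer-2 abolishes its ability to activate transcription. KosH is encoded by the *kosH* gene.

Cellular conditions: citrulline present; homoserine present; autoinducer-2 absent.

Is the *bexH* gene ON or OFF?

OFF

Autoinducer-2 is absent, so SovL is active.
No repressor is bound and SovL is active, so *temM* is transcribed.
So TemM is produced and active.
Homoserine is present, so MibM is inactive.
Citrulline is present, so LutY is inactive.
Required activator LutY is absent, so *dulY* is not transcribed.
So DulY is not produced.
With repressor TemM bound, *kosH* is not transcribed.
So KosH is not produced.
Required activator KosH is absent, so *kosY* is not transcribed.
So KosY is not produced.
Required activator KosY is absent, so *bexH* is not transcribed.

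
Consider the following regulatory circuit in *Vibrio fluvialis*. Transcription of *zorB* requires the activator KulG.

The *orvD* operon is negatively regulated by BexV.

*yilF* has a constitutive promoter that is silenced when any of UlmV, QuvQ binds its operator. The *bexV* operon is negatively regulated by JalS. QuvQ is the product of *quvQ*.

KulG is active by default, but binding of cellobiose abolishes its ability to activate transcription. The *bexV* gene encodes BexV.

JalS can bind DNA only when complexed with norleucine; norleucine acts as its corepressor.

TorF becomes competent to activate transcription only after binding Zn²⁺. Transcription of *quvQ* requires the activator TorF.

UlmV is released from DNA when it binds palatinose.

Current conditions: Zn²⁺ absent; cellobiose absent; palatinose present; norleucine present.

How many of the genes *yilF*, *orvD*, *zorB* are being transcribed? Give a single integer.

Palatinose is present, so UlmV is inactive.
Zn²⁺ is absent, so TorF is inactive.
Required activator TorF is absent, so *quvQ* is not transcribed.
So QuvQ is not produced.
With no repressor bound, *yilF* is transcribed.
→ *yilF* is ON.
Norleucine is present, so JalS is active.
With repressor JalS bound, *bexV* is not transcribed.
So BexV is not produced.
With no repressor bound, *orvD* is transcribed.
→ *orvD* is ON.
Cellobiose is absent, so KulG is active.
No repressor is bound and KulG is active, so *zorB* is transcribed.
→ *zorB* is ON.
3 of the 3 genes are transcribed.

3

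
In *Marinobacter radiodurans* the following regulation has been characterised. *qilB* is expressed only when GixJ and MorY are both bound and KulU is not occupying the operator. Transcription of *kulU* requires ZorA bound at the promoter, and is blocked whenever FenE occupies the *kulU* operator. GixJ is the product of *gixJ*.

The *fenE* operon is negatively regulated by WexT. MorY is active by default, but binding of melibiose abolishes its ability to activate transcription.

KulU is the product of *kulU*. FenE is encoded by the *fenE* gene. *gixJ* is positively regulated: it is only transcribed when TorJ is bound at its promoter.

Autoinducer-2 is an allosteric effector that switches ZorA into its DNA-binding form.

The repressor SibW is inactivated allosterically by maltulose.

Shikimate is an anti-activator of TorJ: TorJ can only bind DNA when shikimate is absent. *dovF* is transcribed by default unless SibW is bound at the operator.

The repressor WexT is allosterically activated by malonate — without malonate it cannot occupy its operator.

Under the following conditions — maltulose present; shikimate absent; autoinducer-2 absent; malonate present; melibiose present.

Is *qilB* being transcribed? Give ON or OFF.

OFF

Shikimate is absent, so TorJ is active.
No repressor is bound and TorJ is active, so *gixJ* is transcribed.
So GixJ is produced and active.
Malonate is present, so WexT is active.
With repressor WexT bound, *fenE* is not transcribed.
So FenE is not produced.
Autoinducer-2 is absent, so ZorA is inactive.
Required activator ZorA is absent, so *kulU* is not transcribed.
So KulU is not produced.
Melibiose is present, so MorY is inactive.
Required activator MorY is absent, so *qilB* is not transcribed.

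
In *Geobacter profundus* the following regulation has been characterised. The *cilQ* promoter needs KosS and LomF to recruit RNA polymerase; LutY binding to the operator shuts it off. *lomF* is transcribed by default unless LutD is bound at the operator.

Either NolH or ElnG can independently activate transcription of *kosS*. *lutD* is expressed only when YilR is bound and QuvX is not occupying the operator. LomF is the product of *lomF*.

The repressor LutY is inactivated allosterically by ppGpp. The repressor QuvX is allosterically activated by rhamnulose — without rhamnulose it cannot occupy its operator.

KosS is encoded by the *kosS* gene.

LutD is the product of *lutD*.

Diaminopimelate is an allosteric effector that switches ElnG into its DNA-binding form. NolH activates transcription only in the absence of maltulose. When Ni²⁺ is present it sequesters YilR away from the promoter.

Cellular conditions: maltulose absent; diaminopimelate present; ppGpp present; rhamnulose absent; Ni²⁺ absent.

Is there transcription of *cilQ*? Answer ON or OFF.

Maltulose is absent, so NolH is active.
Diaminopimelate is present, so ElnG is active.
Activator NolH is present, so *kosS* is transcribed.
So KosS is produced and active.
ppGpp is present, so LutY is inactive.
Ni²⁺ is absent, so YilR is active.
Rhamnulose is absent, so QuvX is inactive.
No repressor is bound and YilR is active, so *lutD* is transcribed.
So LutD is produced and active.
With repressor LutD bound, *lomF* is not transcribed.
So LomF is not produced.
Required activator LomF is absent, so *cilQ* is not transcribed.

OFF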